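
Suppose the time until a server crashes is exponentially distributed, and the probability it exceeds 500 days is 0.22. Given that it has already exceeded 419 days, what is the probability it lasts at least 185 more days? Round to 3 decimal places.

From e^(−λ·500) = 0.22, λ = −ln(0.22)/500 = 0.00302826.
Memoryless: P(X > 419+185 | X > 419) = P(X > 185) = e^(−0.00302826·185) ≈ 0.571.

0.571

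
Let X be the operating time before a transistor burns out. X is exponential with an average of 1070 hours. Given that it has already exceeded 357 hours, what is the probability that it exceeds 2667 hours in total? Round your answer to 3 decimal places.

0.115

The rate is λ = 1/1070 = 0.000934579 per hour.
P(X > s+t | X > s) = e^(−λ(s+t))/e^(−λs) = e^(−λt), independent of s = 357.
P(X > 2310) = e^(−2.1589) ≈ 0.115.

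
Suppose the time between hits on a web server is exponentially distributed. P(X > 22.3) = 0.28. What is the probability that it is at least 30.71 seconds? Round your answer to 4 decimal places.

e^(−λ·22.3) = 0.28 ⇒ λ = −ln(0.28)/22.3 = 0.0570837.
P(X > 30.71) = e^(−0.0570837·30.71) = e^(−1.753) ≈ 0.1732.

0.1732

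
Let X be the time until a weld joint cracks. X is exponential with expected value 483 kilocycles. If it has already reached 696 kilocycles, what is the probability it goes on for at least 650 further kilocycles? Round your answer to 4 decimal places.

The rate is λ = 1/483 = 0.00207039 per kilocycle.
The exponential is memoryless, so the remaining time is again Exp(λ): the condition X > 696 is irrelevant.
P(X > 650) = e^(−1.3458) ≈ 0.2603.

0.2603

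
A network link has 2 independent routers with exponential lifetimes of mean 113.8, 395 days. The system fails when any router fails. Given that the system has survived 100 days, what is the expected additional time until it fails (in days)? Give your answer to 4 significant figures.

First-failure rate Σλ = 1/113.8 + 1/395 = 0.011319.
By memorylessness the expected residual is 1/Σλ = 88.3471 days, regardless of the 100 already elapsed.

88.35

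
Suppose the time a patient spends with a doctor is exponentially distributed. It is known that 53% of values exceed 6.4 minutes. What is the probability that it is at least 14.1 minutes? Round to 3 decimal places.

0.247

e^(−λ·6.4) = 0.53 ⇒ λ = −ln(0.53)/6.4 = 0.0991997.
P(X > 14.1) = e^(−0.0991997·14.1) = e^(−1.3987) ≈ 0.247.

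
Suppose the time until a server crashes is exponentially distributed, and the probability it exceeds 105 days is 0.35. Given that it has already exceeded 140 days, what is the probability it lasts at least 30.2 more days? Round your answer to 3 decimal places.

0.739

From e^(−λ·105) = 0.35, λ = −ln(0.35)/105 = 0.00999831.
Memoryless: P(X > 140+30.2 | X > 140) = P(X > 30.2) = e^(−0.00999831·30.2) ≈ 0.739.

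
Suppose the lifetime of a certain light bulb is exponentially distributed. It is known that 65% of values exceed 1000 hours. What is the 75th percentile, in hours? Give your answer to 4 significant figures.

3218

e^(−λ·1000) = 0.65 ⇒ λ = −ln(0.65)/1000 = 0.000430783.
75th percentile: 1 − e^(−λt) = 0.75, t = −ln(0.25)/λ = 3218.08 hours.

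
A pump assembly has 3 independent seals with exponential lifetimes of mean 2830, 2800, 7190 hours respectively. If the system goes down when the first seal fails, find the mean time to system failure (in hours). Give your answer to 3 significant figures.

The first failure time is exponential with rate Σλ_i = 1/2830 + 1/2800 + 1/7190 = 0.000849582 per hour.
E[min] = 1/Σλ = 1/0.000849582 = 1177.05 hours.

1180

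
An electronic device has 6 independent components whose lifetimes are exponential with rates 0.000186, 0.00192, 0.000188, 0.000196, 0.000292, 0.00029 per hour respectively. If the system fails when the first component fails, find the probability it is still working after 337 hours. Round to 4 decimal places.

0.3551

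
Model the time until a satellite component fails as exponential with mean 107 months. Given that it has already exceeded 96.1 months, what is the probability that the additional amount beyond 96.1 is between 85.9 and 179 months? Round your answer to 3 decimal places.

The rate is λ = 1/107 = 0.00934579 per month.
Memoryless: the residual past 96.1 is again Exp(λ).
P(85.9 < residual < 179) = e^(−λ·85.9) − e^(−λ·179) = 0.44807 − 0.18770 ≈ 0.260.

0.260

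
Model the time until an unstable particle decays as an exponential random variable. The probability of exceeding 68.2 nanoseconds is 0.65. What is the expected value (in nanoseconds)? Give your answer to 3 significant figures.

e^(−λ·68.2) = 0.65 ⇒ λ = −ln(0.65)/68.2 = 0.00631647.
Mean = 1/λ = 158.316 nanoseconds.

158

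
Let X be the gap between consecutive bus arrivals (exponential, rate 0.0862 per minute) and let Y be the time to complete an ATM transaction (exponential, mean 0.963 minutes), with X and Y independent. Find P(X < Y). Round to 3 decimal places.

0.077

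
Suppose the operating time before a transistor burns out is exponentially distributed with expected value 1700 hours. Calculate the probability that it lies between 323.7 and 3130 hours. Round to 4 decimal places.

0.6680

The rate is λ = 1/1700 = 0.000588235 per hour.
P(323.7 < X < 3130) = e^(−λ·323.7) − e^(−λ·3130) = 0.82662 − 0.15863 ≈ 0.6680.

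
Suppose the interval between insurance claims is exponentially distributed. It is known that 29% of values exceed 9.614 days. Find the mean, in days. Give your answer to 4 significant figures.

e^(−λ·9.614) = 0.29 ⇒ λ = −ln(0.29)/9.614 = 0.128757.
Mean = 1/λ = 7.76654 days.

7.767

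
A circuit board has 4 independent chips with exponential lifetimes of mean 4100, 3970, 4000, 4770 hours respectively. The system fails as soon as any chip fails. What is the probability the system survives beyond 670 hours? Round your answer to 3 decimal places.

The first failure time is exponential with rate Σλ_i = 1/4100 + 1/3970 + 1/4000 + 1/4770 = 0.000955435 per hour.
P(min > 670) = e^(−0.000955435·670) = e^(−0.64014) ≈ 0.527.

0.527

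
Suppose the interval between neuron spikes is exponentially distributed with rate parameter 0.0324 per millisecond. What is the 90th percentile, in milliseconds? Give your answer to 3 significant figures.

71.1

Set 1 − e^(−λt) = 0.9, so t = −ln(0.1)/λ = 2.3026/0.0324 ≈ 71.0674 milliseconds.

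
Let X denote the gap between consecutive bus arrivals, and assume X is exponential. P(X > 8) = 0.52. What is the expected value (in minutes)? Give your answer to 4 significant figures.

12.23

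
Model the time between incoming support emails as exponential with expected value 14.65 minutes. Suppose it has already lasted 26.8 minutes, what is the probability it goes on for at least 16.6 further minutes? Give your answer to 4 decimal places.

0.3220

The rate is λ = 1/14.65 = 0.0682594 per minute.
The exponential is memoryless, so the remaining time is again Exp(λ): the condition X > 26.8 is irrelevant.
P(X > 16.6) = e^(−1.1331) ≈ 0.3220.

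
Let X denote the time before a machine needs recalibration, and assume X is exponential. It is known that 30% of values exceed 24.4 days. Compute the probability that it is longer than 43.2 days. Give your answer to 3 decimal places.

e^(−λ·24.4) = 0.30 ⇒ λ = −ln(0.30)/24.4 = 0.0493431.
P(X > 43.2) = e^(−0.0493431·43.2) = e^(−2.1316) ≈ 0.119.

0.119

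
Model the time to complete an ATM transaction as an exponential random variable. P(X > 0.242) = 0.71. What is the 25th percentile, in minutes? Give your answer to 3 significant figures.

e^(−λ·0.242) = 0.71 ⇒ λ = −ln(0.71)/0.242 = 1.41525.
25th percentile: 1 − e^(−λt) = 0.25, t = −ln(0.75)/λ = 0.203273 minutes.

0.203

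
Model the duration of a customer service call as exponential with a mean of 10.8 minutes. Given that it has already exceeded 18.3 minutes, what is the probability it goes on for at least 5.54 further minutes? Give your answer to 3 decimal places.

0.599

The rate is λ = 1/10.8 = 0.0925926 per minute.
P(X > s+t | X > s) = e^(−λ(s+t))/e^(−λs) = e^(−λt), independent of s = 18.3.
P(X > 5.54) = e^(−0.51296) ≈ 0.599.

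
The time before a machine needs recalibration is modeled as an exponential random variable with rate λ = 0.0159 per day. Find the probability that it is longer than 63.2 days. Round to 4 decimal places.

P(X > 63.2) = e^(−λ·63.2) = e^(−1.0049) ≈ 0.3661.

0.3661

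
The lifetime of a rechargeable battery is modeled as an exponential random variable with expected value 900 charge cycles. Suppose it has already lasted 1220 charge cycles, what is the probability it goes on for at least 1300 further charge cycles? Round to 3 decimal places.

0.236

The rate is λ = 1/900 = 0.00111111 per charge cycle.
The exponential is memoryless, so the remaining time is again Exp(λ): the condition X > 1220 is irrelevant.
P(X > 1300) = e^(−1.4444) ≈ 0.236.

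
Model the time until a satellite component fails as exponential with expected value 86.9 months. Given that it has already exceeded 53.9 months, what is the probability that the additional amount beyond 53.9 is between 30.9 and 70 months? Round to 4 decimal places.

The rate is λ = 1/86.9 = 0.0115075 per month.
Memoryless: the residual past 53.9 is again Exp(λ).
P(30.9 < residual < 70) = e^(−λ·30.9) − e^(−λ·70) = 0.70077 − 0.44685 ≈ 0.2539.

0.2539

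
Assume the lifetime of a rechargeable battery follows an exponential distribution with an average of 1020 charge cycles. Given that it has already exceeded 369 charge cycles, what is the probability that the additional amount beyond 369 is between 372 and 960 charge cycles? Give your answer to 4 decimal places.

0.3042

The rate is λ = 1/1020 = 0.000980392 per charge cycle.
Memoryless: the residual past 369 is again Exp(λ).
P(372 < residual < 960) = e^(−λ·372) − e^(−λ·960) = 0.69440 − 0.39017 ≈ 0.3042.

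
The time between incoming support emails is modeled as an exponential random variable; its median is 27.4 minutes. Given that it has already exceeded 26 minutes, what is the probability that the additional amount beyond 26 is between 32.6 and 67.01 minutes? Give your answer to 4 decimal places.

For an exponential, median = ln(2)/λ, so λ = ln 2 / 27.4 = 0.0252973 per minute.
Memoryless: the residual past 26 is again Exp(λ).
P(32.6 < residual < 67.01) = e^(−λ·32.6) − e^(−λ·67.01) = 0.43837 − 0.18357 ≈ 0.2548.

0.2548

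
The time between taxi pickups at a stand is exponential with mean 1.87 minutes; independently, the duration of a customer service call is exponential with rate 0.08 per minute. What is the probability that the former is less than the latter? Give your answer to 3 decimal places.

λ_1 = 1/1.87 = 0.534759, λ_2 = 0.08.
For independent exponentials, P(the former < the latter) = λ_1/(λ_1+λ_2) = 0.534759/0.614759 ≈ 0.870.

0.870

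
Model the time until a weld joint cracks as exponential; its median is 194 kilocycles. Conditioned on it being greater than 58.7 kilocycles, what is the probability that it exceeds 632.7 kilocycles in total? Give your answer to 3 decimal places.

0.129

For an exponential, median = ln(2)/λ, so λ = ln 2 / 194 = 0.00357292 per kilocycle.
By the memoryless property, P(X > 58.7+574 | X > 58.7) = P(X > 574).
P(X > 574) = e^(−2.0509) ≈ 0.129.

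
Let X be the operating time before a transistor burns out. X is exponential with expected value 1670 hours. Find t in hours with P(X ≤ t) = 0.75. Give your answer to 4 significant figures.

The rate is λ = 1/1670 = 0.000598802 per hour.
Set 1 − e^(−λt) = 0.75, so t = −ln(0.25)/λ = 1.3863/0.000598802 ≈ 2315.11 hours.

2315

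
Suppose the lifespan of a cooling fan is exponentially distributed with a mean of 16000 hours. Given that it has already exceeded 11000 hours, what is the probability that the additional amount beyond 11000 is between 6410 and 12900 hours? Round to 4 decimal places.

0.2234

The rate is λ = 1/16000 = 0.0000625 per hour.
Memoryless: the residual past 11000 is again Exp(λ).
P(6410 < residual < 12900) = e^(−λ·6410) − e^(−λ·12900) = 0.66990 − 0.44653 ≈ 0.2234.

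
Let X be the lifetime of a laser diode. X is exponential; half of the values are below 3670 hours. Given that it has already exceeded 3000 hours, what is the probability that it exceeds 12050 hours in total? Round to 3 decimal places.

For an exponential, median = ln(2)/λ, so λ = ln 2 / 3670 = 0.000188868 per hour.
By the memoryless property, P(X > 3000+9050 | X > 3000) = P(X > 9050).
P(X > 9050) = e^(−1.7093) ≈ 0.181.

0.181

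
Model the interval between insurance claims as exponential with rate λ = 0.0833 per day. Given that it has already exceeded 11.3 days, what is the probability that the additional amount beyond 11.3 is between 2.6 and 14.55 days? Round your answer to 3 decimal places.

0.508

Memoryless: the residual past 11.3 is again Exp(λ).
P(2.6 < residual < 14.55) = e^(−λ·2.6) − e^(−λ·14.55) = 0.80527 − 0.29760 ≈ 0.508.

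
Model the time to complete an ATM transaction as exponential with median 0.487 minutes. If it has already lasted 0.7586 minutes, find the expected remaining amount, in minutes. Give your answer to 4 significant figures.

0.7026

For an exponential, median = ln(2)/λ, so λ = ln 2 / 0.487 = 1.4233 per minute.
By memorylessness, the remaining amount past any threshold is again Exp(λ) with mean 1/λ = 0.702592 minutes.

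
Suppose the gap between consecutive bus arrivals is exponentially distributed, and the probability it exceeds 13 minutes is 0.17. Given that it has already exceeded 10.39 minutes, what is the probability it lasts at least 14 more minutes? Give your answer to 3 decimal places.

0.148

From e^(−λ·13) = 0.17, λ = −ln(0.17)/13 = 0.136304.
Memoryless: P(X > 10.39+14 | X > 10.39) = P(X > 14) = e^(−0.136304·14) ≈ 0.148.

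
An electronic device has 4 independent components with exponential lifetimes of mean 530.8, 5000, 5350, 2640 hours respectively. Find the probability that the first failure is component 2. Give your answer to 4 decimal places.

0.0755

Rates: λ_i = 1/mean_i → 0.00188395, 0.0002, 0.000186916, 0.000378788; Σλ = 0.00264965.
P(component 2 first) = λ_2/Σλ = 0.0002/0.00264965 ≈ 0.0755.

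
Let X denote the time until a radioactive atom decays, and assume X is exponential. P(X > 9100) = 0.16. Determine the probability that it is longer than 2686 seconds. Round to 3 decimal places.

e^(−λ·9100) = 0.16 ⇒ λ = −ln(0.16)/9100 = 0.000201383.
P(X > 2686) = e^(−0.000201383·2686) = e^(−0.54091) ≈ 0.582.

0.582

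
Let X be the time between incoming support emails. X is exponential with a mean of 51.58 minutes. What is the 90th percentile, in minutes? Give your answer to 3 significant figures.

The rate is λ = 1/51.58 = 0.0193874 per minute.
Set 1 − e^(−λt) = 0.9, so t = −ln(0.1)/λ = 2.3026/0.0193874 ≈ 118.767 minutes.

119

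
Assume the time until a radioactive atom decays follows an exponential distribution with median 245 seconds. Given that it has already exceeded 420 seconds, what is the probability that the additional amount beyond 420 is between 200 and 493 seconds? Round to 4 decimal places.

0.3200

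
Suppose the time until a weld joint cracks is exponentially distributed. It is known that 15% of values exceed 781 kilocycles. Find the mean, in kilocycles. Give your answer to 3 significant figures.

e^(−λ·781) = 0.15 ⇒ λ = −ln(0.15)/781 = 0.00242909.
Mean = 1/λ = 411.677 kilocycles.

412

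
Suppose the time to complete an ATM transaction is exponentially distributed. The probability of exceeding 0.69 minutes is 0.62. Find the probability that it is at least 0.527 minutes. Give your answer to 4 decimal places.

0.6941

e^(−λ·0.69) = 0.62 ⇒ λ = −ln(0.62)/0.69 = 0.692806.
P(X > 0.527) = e^(−0.692806·0.527) = e^(−0.36511) ≈ 0.6941.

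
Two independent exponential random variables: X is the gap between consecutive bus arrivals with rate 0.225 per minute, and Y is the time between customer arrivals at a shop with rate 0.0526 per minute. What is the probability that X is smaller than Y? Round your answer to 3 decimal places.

λ_1 = 0.225, λ_2 = 0.0526.
For independent exponentials, P(X < Y) = λ_1/(λ_1+λ_2) = 0.225/0.2776 ≈ 0.811.

0.811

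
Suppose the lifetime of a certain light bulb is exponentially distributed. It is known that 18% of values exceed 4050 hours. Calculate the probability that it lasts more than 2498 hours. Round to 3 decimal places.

0.347

e^(−λ·4050) = 0.18 ⇒ λ = −ln(0.18)/4050 = 0.000423407.
P(X > 2498) = e^(−0.000423407·2498) = e^(−1.0577) ≈ 0.347.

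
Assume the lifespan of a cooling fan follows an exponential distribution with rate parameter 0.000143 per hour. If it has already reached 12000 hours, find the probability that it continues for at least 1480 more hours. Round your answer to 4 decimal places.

0.8093

By the memoryless property, P(X > 12000+1480 | X > 12000) = P(X > 1480).
P(X > 1480) = e^(−0.21164) ≈ 0.8093.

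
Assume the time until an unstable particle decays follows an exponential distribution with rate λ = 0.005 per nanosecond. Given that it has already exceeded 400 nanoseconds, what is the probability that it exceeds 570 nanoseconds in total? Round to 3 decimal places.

0.427

The exponential is memoryless, so the remaining time is again Exp(λ): the condition X > 400 is irrelevant.
P(X > 170) = e^(−0.85) ≈ 0.427.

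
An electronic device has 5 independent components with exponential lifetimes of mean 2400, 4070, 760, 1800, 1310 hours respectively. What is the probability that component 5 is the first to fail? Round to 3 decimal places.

Rates: λ_i = 1/mean_i → 0.000416667, 0.0002457, 0.00131579, 0.000555556, 0.000763359; Σλ = 0.00329707.
P(component 5 first) = λ_5/Σλ = 0.000763359/0.00329707 ≈ 0.232.

0.232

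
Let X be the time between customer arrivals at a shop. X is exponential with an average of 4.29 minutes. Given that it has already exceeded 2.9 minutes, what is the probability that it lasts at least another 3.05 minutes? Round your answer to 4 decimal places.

0.4912

The rate is λ = 1/4.29 = 0.2331 per minute.
By the memoryless property, P(X > 2.9+3.05 | X > 2.9) = P(X > 3.05).
P(X > 3.05) = e^(−0.71096) ≈ 0.4912.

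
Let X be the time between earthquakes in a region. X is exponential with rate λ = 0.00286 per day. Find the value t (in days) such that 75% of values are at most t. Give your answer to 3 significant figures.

485

Set 1 − e^(−λt) = 0.75, so t = −ln(0.25)/λ = 1.3863/0.00286 ≈ 484.718 days.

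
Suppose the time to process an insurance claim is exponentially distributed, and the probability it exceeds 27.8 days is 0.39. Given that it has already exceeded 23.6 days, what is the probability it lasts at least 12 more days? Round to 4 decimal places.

From e^(−λ·27.8) = 0.39, λ = −ln(0.39)/27.8 = 0.0338708.
Memoryless: P(X > 23.6+12 | X > 23.6) = P(X > 12) = e^(−0.0338708·12) ≈ 0.6660.

0.6660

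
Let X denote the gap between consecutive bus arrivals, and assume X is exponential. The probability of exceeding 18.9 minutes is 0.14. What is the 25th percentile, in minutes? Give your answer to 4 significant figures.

e^(−λ·18.9) = 0.14 ⇒ λ = −ln(0.14)/18.9 = 0.104027.
25th percentile: 1 − e^(−λt) = 0.25, t = −ln(0.75)/λ = 2.76545 minutes.

2.765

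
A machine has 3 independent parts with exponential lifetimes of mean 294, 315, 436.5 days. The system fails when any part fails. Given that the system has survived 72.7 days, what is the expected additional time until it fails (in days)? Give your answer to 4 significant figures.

First-failure rate Σλ = 1/294 + 1/315 + 1/436.5 = 0.00886691.
By memorylessness the expected residual is 1/Σλ = 112.779 days, regardless of the 72.7 already elapsed.

112.8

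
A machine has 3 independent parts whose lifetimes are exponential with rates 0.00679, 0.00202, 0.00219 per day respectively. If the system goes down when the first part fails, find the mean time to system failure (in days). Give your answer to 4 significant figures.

90.91

The time to first failure is exponential with rate Σλ = 0.00679 + 0.00202 + 0.00219 = 0.011.
E[min] = 1/Σλ = 1/0.011 = 90.9091 days.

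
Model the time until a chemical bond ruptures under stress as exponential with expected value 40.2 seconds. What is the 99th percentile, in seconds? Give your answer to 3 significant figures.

185

The rate is λ = 1/40.2 = 0.0248756 per second.
Set 1 − e^(−λt) = 0.99, so t = −ln(0.01)/λ = 4.6052/0.0248756 ≈ 185.128 seconds.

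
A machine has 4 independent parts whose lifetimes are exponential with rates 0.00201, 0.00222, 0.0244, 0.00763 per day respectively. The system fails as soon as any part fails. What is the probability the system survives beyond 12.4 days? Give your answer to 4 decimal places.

The time to first failure is exponential with rate Σλ = 0.00201 + 0.00222 + 0.0244 + 0.00763 = 0.03626.
P(min > 12.4) = e^(−0.03626·12.4) = e^(−0.44962) ≈ 0.6379.

0.6379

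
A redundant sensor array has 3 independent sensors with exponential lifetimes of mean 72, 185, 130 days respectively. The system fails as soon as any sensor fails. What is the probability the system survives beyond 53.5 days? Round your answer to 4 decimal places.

0.2360

The first failure time is exponential with rate Σλ_i = 1/72 + 1/185 + 1/130 = 0.0269866 per day.
P(min > 53.5) = e^(−0.0269866·53.5) = e^(−1.4438) ≈ 0.2360.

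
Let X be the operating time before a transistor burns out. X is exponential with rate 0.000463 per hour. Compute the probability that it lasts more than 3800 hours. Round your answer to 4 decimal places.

P(X > 3800) = e^(−λ·3800) = e^(−1.7594) ≈ 0.1721.

0.1721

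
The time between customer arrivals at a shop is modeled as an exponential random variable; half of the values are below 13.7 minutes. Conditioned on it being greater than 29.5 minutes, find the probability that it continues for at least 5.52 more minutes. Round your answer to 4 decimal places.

0.7563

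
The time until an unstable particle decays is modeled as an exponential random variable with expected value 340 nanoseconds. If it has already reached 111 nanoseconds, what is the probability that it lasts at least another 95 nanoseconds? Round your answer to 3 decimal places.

The rate is λ = 1/340 = 0.00294118 per nanosecond.
P(X > s+t | X > s) = e^(−λ(s+t))/e^(−λs) = e^(−λt), independent of s = 111.
P(X > 95) = e^(−0.27941) ≈ 0.756.

0.756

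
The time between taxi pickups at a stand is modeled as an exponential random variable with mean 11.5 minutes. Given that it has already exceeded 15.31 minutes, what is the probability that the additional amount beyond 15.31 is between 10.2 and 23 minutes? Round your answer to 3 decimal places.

The rate is λ = 1/11.5 = 0.0869565 per minute.
Memoryless: the residual past 15.31 is again Exp(λ).
P(10.2 < residual < 23) = e^(−λ·10.2) − e^(−λ·23) = 0.41191 − 0.13534 ≈ 0.277.

0.277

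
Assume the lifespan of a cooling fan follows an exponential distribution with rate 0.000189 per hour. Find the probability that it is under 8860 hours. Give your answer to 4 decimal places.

0.8126

P(X ≤ 8860) = 1 − e^(−λ·8860) = 1 − e^(−1.6745) ≈ 0.8126.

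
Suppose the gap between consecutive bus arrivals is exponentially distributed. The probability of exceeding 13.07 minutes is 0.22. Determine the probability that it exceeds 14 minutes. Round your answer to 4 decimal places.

0.1975

e^(−λ·13.07) = 0.22 ⇒ λ = −ln(0.22)/13.07 = 0.115848.
P(X > 14) = e^(−0.115848·14) = e^(−1.6219) ≈ 0.1975.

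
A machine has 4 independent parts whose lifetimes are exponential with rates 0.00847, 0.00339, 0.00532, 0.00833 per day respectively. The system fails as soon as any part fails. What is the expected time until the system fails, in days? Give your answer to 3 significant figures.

The time to first failure is exponential with rate Σλ = 0.00847 + 0.00339 + 0.00532 + 0.00833 = 0.02551.
E[min] = 1/Σλ = 1/0.02551 = 39.2003 days.

39.2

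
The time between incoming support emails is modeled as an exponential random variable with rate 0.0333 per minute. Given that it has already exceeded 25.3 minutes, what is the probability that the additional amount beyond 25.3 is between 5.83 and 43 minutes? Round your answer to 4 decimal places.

0.5847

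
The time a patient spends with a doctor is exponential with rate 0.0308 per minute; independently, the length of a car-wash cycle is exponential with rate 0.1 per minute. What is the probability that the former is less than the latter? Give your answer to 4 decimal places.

λ_1 = 0.0308, λ_2 = 0.1.
For independent exponentials, P(the former < the latter) = λ_1/(λ_1+λ_2) = 0.0308/0.1308 ≈ 0.2355.

0.2355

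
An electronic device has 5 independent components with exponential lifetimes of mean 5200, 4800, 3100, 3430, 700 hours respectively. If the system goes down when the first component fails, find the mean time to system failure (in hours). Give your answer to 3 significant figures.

409

The first failure time is exponential with rate Σλ_i = 1/5200 + 1/4800 + 1/3100 + 1/3430 + 1/700 = 0.00244334 per hour.
E[min] = 1/Σλ = 1/0.00244334 = 409.276 hours.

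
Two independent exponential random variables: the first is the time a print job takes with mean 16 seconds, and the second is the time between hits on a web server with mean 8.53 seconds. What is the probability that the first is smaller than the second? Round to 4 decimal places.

λ_1 = 1/16 = 0.0625, λ_2 = 1/8.53 = 0.117233.
For independent exponentials, P(the first < the second) = λ_1/(λ_1+λ_2) = 0.0625/0.179733 ≈ 0.3477.

0.3477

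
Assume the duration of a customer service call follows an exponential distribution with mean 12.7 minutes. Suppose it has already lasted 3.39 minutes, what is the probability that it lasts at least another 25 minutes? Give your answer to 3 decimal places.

0.140

The rate is λ = 1/12.7 = 0.0787402 per minute.
The exponential is memoryless, so the remaining time is again Exp(λ): the condition X > 3.39 is irrelevant.
P(X > 25) = e^(−1.9685) ≈ 0.140.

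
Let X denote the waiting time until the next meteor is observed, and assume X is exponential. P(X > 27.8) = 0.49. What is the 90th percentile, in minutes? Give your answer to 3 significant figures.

89.7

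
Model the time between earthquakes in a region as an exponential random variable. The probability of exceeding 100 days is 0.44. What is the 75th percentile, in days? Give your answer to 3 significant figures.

e^(−λ·100) = 0.44 ⇒ λ = −ln(0.44)/100 = 0.00820981.
75th percentile: 1 − e^(−λt) = 0.75, t = −ln(0.25)/λ = 168.858 days.

169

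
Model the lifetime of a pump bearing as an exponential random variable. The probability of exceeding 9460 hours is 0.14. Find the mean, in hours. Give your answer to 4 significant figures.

4812

e^(−λ·9460) = 0.14 ⇒ λ = −ln(0.14)/9460 = 0.000207834.
Mean = 1/λ = 4811.52 hours.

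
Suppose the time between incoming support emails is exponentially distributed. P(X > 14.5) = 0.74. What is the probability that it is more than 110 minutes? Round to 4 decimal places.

e^(−λ·14.5) = 0.74 ⇒ λ = −ln(0.74)/14.5 = 0.0207659.
P(X > 110) = e^(−0.0207659·110) = e^(−2.2842) ≈ 0.1019.

0.1019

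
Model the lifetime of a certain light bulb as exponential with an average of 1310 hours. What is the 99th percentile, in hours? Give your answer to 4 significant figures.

6033

The rate is λ = 1/1310 = 0.000763359 per hour.
Set 1 − e^(−λt) = 0.99, so t = −ln(0.01)/λ = 4.6052/0.000763359 ≈ 6032.77 hours.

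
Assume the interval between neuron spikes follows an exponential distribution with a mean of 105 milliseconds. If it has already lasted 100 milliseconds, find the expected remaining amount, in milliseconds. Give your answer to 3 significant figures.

The rate is λ = 1/105 = 0.00952381 per millisecond.
By memorylessness, the remaining amount past any threshold is again Exp(λ) with mean 1/λ = 105 milliseconds.

105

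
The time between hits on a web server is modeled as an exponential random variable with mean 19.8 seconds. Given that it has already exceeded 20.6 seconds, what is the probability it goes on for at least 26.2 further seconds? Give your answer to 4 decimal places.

0.2663

The rate is λ = 1/19.8 = 0.0505051 per second.
The exponential is memoryless, so the remaining time is again Exp(λ): the condition X > 20.6 is irrelevant.
P(X > 26.2) = e^(−1.3232) ≈ 0.2663.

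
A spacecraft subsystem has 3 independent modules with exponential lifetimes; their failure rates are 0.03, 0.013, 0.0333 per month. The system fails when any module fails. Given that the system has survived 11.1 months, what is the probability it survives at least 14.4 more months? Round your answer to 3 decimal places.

0.333

Time to first failure ~ Exp(Σλ) with Σλ = 0.0763.
By memorylessness, P(T > 11.1+14.4 | T > 11.1) = P(T > 14.4) = e^(−0.0763·14.4) ≈ 0.333.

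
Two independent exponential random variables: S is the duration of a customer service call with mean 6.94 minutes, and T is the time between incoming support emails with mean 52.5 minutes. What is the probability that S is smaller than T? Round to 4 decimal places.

λ_1 = 1/6.94 = 0.144092, λ_2 = 1/52.5 = 0.0190476.
For independent exponentials, P(S < T) = λ_1/(λ_1+λ_2) = 0.144092/0.16314 ≈ 0.8832.

0.8832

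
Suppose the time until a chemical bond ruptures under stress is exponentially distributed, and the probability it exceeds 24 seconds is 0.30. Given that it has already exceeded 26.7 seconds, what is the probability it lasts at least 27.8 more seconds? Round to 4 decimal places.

0.2479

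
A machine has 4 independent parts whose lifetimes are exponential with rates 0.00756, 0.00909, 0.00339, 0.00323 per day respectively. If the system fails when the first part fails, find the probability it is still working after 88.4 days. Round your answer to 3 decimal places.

0.128

The time to first failure is exponential with rate Σλ = 0.00756 + 0.00909 + 0.00339 + 0.00323 = 0.02327.
P(min > 88.4) = e^(−0.02327·88.4) = e^(−2.0571) ≈ 0.128.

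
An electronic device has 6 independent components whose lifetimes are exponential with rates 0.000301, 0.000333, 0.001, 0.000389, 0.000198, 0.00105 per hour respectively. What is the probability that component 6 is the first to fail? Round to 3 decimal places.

The time to first failure is exponential with rate Σλ = 0.000301 + 0.000333 + 0.001 + 0.000389 + 0.000198 + 0.00105 = 0.003271.
P(component 6 first) = λ_6/Σλ = 0.00105/0.003271 ≈ 0.321.

0.321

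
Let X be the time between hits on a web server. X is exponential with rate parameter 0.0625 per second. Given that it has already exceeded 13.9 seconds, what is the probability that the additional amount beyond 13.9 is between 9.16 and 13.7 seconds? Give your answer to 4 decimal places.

Memoryless: the residual past 13.9 is again Exp(λ).
P(9.16 < residual < 13.7) = e^(−λ·9.16) − e^(−λ·13.7) = 0.56411 − 0.42475 ≈ 0.1394.

0.1394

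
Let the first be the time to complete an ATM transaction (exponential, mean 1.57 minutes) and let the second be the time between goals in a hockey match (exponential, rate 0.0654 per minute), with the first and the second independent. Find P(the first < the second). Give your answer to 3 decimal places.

0.907

λ_1 = 1/1.57 = 0.636943, λ_2 = 0.0654.
For independent exponentials, P(the first < the second) = λ_1/(λ_1+λ_2) = 0.636943/0.702343 ≈ 0.907.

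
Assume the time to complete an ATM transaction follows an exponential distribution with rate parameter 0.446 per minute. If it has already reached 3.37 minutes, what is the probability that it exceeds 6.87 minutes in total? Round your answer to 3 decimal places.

By the memoryless property, P(X > 3.37+3.5 | X > 3.37) = P(X > 3.5).
P(X > 3.5) = e^(−1.561) ≈ 0.210.

0.210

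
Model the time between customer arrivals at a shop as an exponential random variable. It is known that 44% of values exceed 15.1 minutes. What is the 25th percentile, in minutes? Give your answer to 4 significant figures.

5.291

e^(−λ·15.1) = 0.44 ⇒ λ = −ln(0.44)/15.1 = 0.0543696.
25th percentile: 1 − e^(−λt) = 0.25, t = −ln(0.75)/λ = 5.29123 minutes.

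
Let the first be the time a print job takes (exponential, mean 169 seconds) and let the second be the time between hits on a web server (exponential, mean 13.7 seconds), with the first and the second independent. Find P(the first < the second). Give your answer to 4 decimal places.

λ_1 = 1/169 = 0.00591716, λ_2 = 1/13.7 = 0.0729927.
For independent exponentials, P(the first < the second) = λ_1/(λ_1+λ_2) = 0.00591716/0.0789099 ≈ 0.0750.

0.0750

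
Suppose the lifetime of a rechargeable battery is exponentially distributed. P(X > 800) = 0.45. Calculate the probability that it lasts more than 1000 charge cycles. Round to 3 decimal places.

e^(−λ·800) = 0.45 ⇒ λ = −ln(0.45)/800 = 0.000998135.
P(X > 1000) = e^(−0.000998135·1000) = e^(−0.99813) ≈ 0.369.

0.369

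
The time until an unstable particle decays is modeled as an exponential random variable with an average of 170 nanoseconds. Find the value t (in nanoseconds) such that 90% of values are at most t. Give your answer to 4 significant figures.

391.4

The rate is λ = 1/170 = 0.00588235 per nanosecond.
Set 1 − e^(−λt) = 0.9, so t = −ln(0.1)/λ = 2.3026/0.00588235 ≈ 391.439 nanoseconds.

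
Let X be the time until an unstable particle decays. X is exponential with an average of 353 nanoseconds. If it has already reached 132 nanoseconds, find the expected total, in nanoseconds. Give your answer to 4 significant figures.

485.0

The rate is λ = 1/353 = 0.00283286 per nanosecond.
By memorylessness, E[X | X > 132] = 132 + 1/λ = 132 + 353 = 485 nanoseconds.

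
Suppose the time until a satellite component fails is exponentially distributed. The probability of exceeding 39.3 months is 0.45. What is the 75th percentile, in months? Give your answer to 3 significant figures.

68.2

e^(−λ·39.3) = 0.45 ⇒ λ = −ln(0.45)/39.3 = 0.0203183.
75th percentile: 1 − e^(−λt) = 0.75, t = −ln(0.25)/λ = 68.229 months.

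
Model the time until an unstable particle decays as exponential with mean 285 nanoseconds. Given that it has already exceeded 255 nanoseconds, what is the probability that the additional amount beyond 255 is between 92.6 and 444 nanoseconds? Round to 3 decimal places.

0.512

The rate is λ = 1/285 = 0.00350877 per nanosecond.
Memoryless: the residual past 255 is again Exp(λ).
P(92.6 < residual < 444) = e^(−λ·92.6) − e^(−λ·444) = 0.72259 − 0.21058 ≈ 0.512.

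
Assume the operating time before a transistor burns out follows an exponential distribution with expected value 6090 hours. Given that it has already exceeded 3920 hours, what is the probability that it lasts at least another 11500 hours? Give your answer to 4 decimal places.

The rate is λ = 1/6090 = 0.000164204 per hour.
By the memoryless property, P(X > 3920+11500 | X > 3920) = P(X > 11500).
P(X > 11500) = e^(−1.8883) ≈ 0.1513.

0.1513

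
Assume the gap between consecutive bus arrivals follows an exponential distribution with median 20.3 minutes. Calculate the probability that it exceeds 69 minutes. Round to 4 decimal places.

0.0948

For an exponential, median = ln(2)/λ, so λ = ln 2 / 20.3 = 0.0341452 per minute.
P(X > 69) = e^(−λ·69) = e^(−2.356) ≈ 0.0948.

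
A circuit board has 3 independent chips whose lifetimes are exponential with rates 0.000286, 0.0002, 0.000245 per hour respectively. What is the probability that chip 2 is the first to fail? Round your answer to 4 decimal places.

The time to first failure is exponential with rate Σλ = 0.000286 + 0.0002 + 0.000245 = 0.000731.
P(chip 2 first) = λ_2/Σλ = 0.0002/0.000731 ≈ 0.2736.

0.2736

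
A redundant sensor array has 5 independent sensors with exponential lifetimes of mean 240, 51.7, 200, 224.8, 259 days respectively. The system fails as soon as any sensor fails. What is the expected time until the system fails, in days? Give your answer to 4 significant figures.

27.16

The first failure time is exponential with rate Σλ_i = 1/240 + 1/51.7 + 1/200 + 1/224.8 + 1/259 = 0.0368184 per day.
E[min] = 1/Σλ = 1/0.0368184 = 27.1603 days.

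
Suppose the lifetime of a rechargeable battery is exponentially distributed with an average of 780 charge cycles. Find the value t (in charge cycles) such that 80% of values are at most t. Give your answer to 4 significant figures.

1255

The rate is λ = 1/780 = 0.00128205 per charge cycle.
Set 1 − e^(−λt) = 0.8, so t = −ln(0.2)/λ = 1.6094/0.00128205 ≈ 1255.36 charge cycles.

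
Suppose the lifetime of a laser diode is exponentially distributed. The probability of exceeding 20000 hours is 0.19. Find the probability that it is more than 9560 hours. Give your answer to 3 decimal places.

e^(−λ·20000) = 0.19 ⇒ λ = −ln(0.19)/20000 = 0.0000830366.
P(X > 9560) = e^(−0.0000830366·9560) = e^(−0.79383) ≈ 0.452.

0.452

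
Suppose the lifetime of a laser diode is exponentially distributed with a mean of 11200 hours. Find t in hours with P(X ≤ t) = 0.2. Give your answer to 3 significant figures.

2500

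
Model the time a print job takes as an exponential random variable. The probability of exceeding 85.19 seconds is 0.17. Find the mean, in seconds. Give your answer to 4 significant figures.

e^(−λ·85.19) = 0.17 ⇒ λ = −ln(0.17)/85.19 = 0.0208001.
Mean = 1/λ = 48.0768 seconds.

48.08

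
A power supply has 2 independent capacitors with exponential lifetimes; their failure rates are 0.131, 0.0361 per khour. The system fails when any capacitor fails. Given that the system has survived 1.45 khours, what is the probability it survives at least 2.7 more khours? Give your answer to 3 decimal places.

Time to first failure ~ Exp(Σλ) with Σλ = 0.1671.
By memorylessness, P(T > 1.45+2.7 | T > 1.45) = P(T > 2.7) = e^(−0.1671·2.7) ≈ 0.637.

0.637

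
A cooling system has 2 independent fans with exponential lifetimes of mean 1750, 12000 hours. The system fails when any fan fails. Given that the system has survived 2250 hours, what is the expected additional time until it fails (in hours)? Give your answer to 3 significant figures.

First-failure rate Σλ = 1/1750 + 1/12000 = 0.000654762.
By memorylessness the expected residual is 1/Σλ = 1527.27 hours, regardless of the 2250 already elapsed.

1530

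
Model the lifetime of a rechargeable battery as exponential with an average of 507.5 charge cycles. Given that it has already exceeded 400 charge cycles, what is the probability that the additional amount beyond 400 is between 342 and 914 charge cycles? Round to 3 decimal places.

0.345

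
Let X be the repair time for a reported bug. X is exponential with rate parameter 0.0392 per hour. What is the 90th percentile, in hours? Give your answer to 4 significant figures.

Set 1 − e^(−λt) = 0.9, so t = −ln(0.1)/λ = 2.3026/0.0392 ≈ 58.7394 hours.

58.74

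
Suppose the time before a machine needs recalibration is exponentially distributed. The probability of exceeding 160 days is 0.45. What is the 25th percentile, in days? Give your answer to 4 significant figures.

e^(−λ·160) = 0.45 ⇒ λ = −ln(0.45)/160 = 0.00499067.
25th percentile: 1 − e^(−λt) = 0.25, t = −ln(0.75)/λ = 57.6439 days.

57.64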